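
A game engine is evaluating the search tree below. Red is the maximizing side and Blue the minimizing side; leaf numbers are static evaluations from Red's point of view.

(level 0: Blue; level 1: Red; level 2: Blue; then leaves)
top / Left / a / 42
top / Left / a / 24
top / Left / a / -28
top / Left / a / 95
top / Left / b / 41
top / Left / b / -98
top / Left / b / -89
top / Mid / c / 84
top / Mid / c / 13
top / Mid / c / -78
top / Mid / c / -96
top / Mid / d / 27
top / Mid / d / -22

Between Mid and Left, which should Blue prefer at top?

Left

c (Blue): min(84, 13, -78, -96) = -96
d (Blue): min(27, -22) = -22
Mid (Red): max(-96, -22) = -22
a (Blue): min(42, 24, -28, 95) = -28
b (Blue): min(41, -98, -89) = -98
Left (Red): max(-28, -98) = -28
Blue prefers the lower value; Mid=-22, Left=-28. Left is better since -28 < -22.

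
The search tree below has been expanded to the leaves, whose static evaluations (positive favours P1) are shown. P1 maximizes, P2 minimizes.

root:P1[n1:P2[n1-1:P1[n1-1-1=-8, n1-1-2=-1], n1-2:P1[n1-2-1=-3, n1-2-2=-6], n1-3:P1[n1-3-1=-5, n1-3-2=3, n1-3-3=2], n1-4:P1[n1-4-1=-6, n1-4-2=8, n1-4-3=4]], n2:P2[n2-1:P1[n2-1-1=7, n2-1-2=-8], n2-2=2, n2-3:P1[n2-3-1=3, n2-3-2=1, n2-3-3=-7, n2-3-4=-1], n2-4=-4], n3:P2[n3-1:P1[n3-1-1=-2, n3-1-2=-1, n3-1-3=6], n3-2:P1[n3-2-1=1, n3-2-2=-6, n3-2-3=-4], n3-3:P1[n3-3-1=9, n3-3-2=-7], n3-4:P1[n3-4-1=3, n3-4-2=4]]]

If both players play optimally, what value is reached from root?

n1-1 (P1): max(-8, -1) = -1
n1-2 (P1): max(-3, -6) = -3
n1-3 (P1): max(-5, 3, 2) = 3
n1-4 (P1): max(-6, 8, 4) = 8
n1 (P2): min(-1, -3, 3, 8) = -3
n2-1 (P1): max(7, -8) = 7
n2-3 (P1): max(3, 1, -7, -1) = 3
n2 (P2): min(7, 2, 3, -4) = -4
n3-1 (P1): max(-2, -1, 6) = 6
n3-2 (P1): max(1, -6, -4) = 1
n3-3 (P1): max(9, -7) = 9
n3-4 (P1): max(3, 4) = 4
n3 (P2): min(6, 1, 9, 4) = 1
root (P1): max(-3, -4, 1) = 1

1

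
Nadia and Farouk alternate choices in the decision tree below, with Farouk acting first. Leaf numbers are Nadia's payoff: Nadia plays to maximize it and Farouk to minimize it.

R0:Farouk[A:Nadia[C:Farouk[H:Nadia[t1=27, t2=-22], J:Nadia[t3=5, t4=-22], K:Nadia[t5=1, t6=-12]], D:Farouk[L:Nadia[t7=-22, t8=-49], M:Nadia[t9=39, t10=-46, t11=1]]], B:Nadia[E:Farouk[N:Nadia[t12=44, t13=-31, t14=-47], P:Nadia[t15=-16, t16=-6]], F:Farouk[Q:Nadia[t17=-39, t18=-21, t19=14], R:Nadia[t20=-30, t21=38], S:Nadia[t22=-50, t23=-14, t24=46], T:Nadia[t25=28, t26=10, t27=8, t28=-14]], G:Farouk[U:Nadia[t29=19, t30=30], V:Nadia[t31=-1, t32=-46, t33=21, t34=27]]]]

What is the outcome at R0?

H (Nadia): max(27, -22) = 27
J (Nadia): max(5, -22) = 5
K (Nadia): max(1, -12) = 1
C (Farouk): min(27, 5, 1) = 1
L (Nadia): max(-22, -49) = -22
M (Nadia): max(39, -46, 1) = 39
D (Farouk): min(-22, 39) = -22
A (Nadia): max(1, -22) = 1
N (Nadia): max(44, -31, -47) = 44
P (Nadia): max(-16, -6) = -6
E (Farouk): min(44, -6) = -6
Q (Nadia): max(-39, -21, 14) = 14
R (Nadia): max(-30, 38) = 38
S (Nadia): max(-50, -14, 46) = 46
T (Nadia): max(28, 10, 8, -14) = 28
F (Farouk): min(14, 38, 46, 28) = 14
U (Nadia): max(19, 30) = 30
V (Nadia): max(-1, -46, 21, 27) = 27
G (Farouk): min(30, 27) = 27
B (Nadia): max(-6, 14, 27) = 27
R0 (Farouk): min(1, 27) = 1

1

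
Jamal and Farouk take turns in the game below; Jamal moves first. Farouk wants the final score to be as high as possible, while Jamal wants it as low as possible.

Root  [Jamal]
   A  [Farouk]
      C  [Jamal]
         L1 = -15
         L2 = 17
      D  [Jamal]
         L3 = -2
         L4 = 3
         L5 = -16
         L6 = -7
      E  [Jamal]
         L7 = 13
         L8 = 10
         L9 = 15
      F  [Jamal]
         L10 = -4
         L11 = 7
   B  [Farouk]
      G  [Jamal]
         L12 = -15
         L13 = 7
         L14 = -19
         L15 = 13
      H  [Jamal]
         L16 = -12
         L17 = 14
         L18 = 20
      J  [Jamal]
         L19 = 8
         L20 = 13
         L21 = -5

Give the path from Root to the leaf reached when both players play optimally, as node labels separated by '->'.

C (Jamal): min(-15, 17) = -15
D (Jamal): min(-2, 3, -16, -7) = -16
E (Jamal): min(13, 10, 15) = 10
F (Jamal): min(-4, 7) = -4
A (Farouk): max(-15, -16, 10, -4) = 10
G (Jamal): min(-15, 7, -19, 13) = -19
H (Jamal): min(-12, 14, 20) = -12
J (Jamal): min(8, 13, -5) = -5
B (Farouk): max(-19, -12, -5) = -5
Root (Jamal): min(10, -5) = -5
At Root, Jamal picks B (lowest: -5).
At B, Farouk picks J (highest: -5).
At J, Jamal picks L21 (lowest: -5).
Terminal value -5.

Root -> B -> J -> L21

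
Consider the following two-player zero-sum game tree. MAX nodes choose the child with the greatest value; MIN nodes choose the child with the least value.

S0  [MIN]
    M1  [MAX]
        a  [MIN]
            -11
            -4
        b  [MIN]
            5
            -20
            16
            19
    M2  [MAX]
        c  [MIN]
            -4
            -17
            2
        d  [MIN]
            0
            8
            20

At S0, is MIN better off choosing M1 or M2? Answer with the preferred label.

a (MIN): min(-11, -4) = -11
b (MIN): min(5, -20, 16, 19) = -20
M1 (MAX): max(-11, -20) = -11
c (MIN): min(-4, -17, 2) = -17
d (MIN): min(0, 8, 20) = 0
M2 (MAX): max(-17, 0) = 0
MIN prefers the lower value; M1=-11, M2=0. M1 is better since -11 < 0.

M1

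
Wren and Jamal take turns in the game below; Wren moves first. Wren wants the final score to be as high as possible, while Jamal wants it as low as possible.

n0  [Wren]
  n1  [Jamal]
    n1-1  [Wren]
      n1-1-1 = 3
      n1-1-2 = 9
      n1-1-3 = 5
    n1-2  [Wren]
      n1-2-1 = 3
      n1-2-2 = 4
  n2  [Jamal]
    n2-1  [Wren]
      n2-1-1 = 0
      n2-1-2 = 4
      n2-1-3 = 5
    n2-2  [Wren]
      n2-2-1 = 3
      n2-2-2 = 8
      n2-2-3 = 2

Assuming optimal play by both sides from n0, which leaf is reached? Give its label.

n1-1 (Wren): max(3, 9, 5) = 9
n1-2 (Wren): max(3, 4) = 4
n1 (Jamal): min(9, 4) = 4
n2-1 (Wren): max(0, 4, 5) = 5
n2-2 (Wren): max(3, 8, 2) = 8
n2 (Jamal): min(5, 8) = 5
n0 (Wren): max(4, 5) = 5
At n0, Wren picks n2 (highest: 5).
At n2, Jamal picks n2-1 (lowest: 5).
At n2-1, Wren picks n2-1-3 (highest: 5).
Terminal value 5.

n2-1-3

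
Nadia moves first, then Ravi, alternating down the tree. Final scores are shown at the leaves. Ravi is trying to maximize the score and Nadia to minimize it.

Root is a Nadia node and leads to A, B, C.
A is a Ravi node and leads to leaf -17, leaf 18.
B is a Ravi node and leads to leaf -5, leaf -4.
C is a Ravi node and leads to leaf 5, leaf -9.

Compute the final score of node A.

A (Ravi): max(-17, 18) = 18

18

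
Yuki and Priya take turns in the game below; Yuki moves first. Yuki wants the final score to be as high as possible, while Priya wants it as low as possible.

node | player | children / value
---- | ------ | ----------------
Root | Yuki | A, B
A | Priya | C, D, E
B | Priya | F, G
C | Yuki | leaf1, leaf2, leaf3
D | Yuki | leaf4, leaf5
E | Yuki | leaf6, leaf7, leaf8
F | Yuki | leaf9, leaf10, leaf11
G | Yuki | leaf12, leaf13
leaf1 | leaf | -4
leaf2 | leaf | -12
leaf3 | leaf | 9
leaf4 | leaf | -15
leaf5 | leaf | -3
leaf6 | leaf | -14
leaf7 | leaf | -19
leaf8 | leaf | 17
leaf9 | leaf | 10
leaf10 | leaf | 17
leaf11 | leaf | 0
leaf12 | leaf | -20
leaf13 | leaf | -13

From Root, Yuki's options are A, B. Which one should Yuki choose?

A

C (Yuki): max(-4, -12, 9) = 9
D (Yuki): max(-15, -3) = -3
E (Yuki): max(-14, -19, 17) = 17
A (Priya): min(9, -3, 17) = -3
F (Yuki): max(10, 17, 0) = 17
G (Yuki): max(-20, -13) = -13
B (Priya): min(17, -13) = -13
Root (Yuki): max(-3, -13) = -3
Yuki at Root wants the highest of {A=-3, B=-13}, so chooses A.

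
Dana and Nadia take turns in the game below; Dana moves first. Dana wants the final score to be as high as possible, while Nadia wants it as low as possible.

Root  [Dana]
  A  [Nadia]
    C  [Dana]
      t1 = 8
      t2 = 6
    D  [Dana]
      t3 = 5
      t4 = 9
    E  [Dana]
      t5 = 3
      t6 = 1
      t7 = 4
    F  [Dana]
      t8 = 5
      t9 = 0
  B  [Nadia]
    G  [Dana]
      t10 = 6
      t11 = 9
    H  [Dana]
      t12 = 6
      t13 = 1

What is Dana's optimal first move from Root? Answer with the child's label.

B

C (Dana): max(8, 6) = 8
D (Dana): max(5, 9) = 9
E (Dana): max(3, 1, 4) = 4
F (Dana): max(5, 0) = 5
A (Nadia): min(8, 9, 4, 5) = 4
G (Dana): max(6, 9) = 9
H (Dana): max(6, 1) = 6
B (Nadia): min(9, 6) = 6
Root (Dana): max(4, 6) = 6
Dana at Root wants the highest of {A=4, B=6}, so chooses B.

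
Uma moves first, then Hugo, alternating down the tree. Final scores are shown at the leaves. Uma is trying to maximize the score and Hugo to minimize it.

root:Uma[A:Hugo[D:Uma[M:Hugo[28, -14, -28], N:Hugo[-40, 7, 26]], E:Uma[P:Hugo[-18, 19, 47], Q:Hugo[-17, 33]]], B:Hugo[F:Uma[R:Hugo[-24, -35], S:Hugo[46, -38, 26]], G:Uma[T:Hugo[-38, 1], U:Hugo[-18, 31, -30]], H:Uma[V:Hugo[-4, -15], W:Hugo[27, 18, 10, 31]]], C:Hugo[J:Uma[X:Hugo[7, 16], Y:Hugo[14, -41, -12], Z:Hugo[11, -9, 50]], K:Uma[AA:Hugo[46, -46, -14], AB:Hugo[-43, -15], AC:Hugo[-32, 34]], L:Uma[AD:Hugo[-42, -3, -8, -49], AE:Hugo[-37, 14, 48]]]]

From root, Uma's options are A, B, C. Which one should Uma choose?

M (Hugo): min(28, -14, -28) = -28
N (Hugo): min(-40, 7, 26) = -40
D (Uma): max(-28, -40) = -28
P (Hugo): min(-18, 19, 47) = -18
Q (Hugo): min(-17, 33) = -17
E (Uma): max(-18, -17) = -17
A (Hugo): min(-28, -17) = -28
R (Hugo): min(-24, -35) = -35
S (Hugo): min(46, -38, 26) = -38
F (Uma): max(-35, -38) = -35
T (Hugo): min(-38, 1) = -38
U (Hugo): min(-18, 31, -30) = -30
G (Uma): max(-38, -30) = -30
V (Hugo): min(-4, -15) = -15
W (Hugo): min(27, 18, 10, 31) = 10
H (Uma): max(-15, 10) = 10
B (Hugo): min(-35, -30, 10) = -35
X (Hugo): min(7, 16) = 7
Y (Hugo): min(14, -41, -12) = -41
Z (Hugo): min(11, -9, 50) = -9
J (Uma): max(7, -41, -9) = 7
AA (Hugo): min(46, -46, -14) = -46
AB (Hugo): min(-43, -15) = -43
AC (Hugo): min(-32, 34) = -32
K (Uma): max(-46, -43, -32) = -32
AD (Hugo): min(-42, -3, -8, -49) = -49
AE (Hugo): min(-37, 14, 48) = -37
L (Uma): max(-49, -37) = -37
C (Hugo): min(7, -32, -37) = -37
root (Uma): max(-28, -35, -37) = -28
Uma at root wants the highest of {A=-28, B=-35, C=-37}, so chooses A.

A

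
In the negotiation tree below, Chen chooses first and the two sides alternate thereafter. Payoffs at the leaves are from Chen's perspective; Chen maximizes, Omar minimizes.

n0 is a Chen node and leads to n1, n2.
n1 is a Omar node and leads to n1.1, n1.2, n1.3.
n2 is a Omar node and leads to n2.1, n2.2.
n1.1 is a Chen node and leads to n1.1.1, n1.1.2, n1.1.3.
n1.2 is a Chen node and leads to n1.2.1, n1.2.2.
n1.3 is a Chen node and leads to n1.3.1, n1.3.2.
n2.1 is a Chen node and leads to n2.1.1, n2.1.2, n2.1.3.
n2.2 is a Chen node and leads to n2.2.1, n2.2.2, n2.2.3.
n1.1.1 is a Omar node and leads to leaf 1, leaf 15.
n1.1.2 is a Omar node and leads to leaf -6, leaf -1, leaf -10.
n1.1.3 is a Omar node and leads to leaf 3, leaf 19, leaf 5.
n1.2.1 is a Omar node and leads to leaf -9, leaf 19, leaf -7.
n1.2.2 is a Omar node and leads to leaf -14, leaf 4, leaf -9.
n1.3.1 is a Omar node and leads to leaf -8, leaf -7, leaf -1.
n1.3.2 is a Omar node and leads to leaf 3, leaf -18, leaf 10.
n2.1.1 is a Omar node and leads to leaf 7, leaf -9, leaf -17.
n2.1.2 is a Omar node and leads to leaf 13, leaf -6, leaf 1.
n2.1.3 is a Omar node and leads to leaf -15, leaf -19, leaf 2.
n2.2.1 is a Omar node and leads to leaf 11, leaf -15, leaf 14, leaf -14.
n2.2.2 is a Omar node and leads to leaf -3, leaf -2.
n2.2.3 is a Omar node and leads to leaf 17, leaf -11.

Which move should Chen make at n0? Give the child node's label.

n1.1.1 (Omar): min(1, 15) = 1
n1.1.2 (Omar): min(-6, -1, -10) = -10
n1.1.3 (Omar): min(3, 19, 5) = 3
n1.1 (Chen): max(1, -10, 3) = 3
n1.2.1 (Omar): min(-9, 19, -7) = -9
n1.2.2 (Omar): min(-14, 4, -9) = -14
n1.2 (Chen): max(-9, -14) = -9
n1.3.1 (Omar): min(-8, -7, -1) = -8
n1.3.2 (Omar): min(3, -18, 10) = -18
n1.3 (Chen): max(-8, -18) = -8
n1 (Omar): min(3, -9, -8) = -9
n2.1.1 (Omar): min(7, -9, -17) = -17
n2.1.2 (Omar): min(13, -6, 1) = -6
n2.1.3 (Omar): min(-15, -19, 2) = -19
n2.1 (Chen): max(-17, -6, -19) = -6
n2.2.1 (Omar): min(11, -15, 14, -14) = -15
n2.2.2 (Omar): min(-3, -2) = -3
n2.2.3 (Omar): min(17, -11) = -11
n2.2 (Chen): max(-15, -3, -11) = -3
n2 (Omar): min(-6, -3) = -6
n0 (Chen): max(-9, -6) = -6
Chen at n0 wants the highest of {n1=-9, n2=-6}, so chooses n2.

n2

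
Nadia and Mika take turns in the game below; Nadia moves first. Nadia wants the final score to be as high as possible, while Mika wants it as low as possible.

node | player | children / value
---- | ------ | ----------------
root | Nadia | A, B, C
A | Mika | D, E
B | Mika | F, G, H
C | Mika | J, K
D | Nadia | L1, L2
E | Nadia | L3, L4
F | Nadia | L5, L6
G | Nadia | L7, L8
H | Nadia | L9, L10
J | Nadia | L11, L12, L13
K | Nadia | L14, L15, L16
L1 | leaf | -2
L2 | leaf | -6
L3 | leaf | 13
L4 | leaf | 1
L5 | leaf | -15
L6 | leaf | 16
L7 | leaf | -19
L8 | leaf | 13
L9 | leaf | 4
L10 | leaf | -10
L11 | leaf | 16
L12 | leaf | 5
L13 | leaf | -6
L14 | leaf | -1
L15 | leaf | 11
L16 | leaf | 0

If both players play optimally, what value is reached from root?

11

D (Nadia): max(-2, -6) = -2
E (Nadia): max(13, 1) = 13
A (Mika): min(-2, 13) = -2
F (Nadia): max(-15, 16) = 16
G (Nadia): max(-19, 13) = 13
H (Nadia): max(4, -10) = 4
B (Mika): min(16, 13, 4) = 4
J (Nadia): max(16, 5, -6) = 16
K (Nadia): max(-1, 11, 0) = 11
C (Mika): min(16, 11) = 11
root (Nadia): max(-2, 4, 11) = 11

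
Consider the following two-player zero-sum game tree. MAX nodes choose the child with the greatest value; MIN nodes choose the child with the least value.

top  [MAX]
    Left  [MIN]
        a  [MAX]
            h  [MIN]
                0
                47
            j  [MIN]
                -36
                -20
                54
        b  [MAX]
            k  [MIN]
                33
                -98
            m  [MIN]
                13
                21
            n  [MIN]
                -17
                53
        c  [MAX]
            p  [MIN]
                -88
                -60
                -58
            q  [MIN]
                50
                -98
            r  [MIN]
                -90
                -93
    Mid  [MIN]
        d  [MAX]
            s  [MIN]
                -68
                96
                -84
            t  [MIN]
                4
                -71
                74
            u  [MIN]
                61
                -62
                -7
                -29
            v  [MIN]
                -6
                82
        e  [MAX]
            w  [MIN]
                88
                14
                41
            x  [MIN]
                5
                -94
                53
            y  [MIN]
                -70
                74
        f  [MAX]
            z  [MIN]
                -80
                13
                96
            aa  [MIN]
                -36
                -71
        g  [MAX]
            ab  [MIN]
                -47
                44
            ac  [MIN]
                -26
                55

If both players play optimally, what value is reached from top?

h (MIN): min(0, 47) = 0
j (MIN): min(-36, -20, 54) = -36
a (MAX): max(0, -36) = 0
k (MIN): min(33, -98) = -98
m (MIN): min(13, 21) = 13
n (MIN): min(-17, 53) = -17
b (MAX): max(-98, 13, -17) = 13
p (MIN): min(-88, -60, -58) = -88
q (MIN): min(50, -98) = -98
r (MIN): min(-90, -93) = -93
c (MAX): max(-88, -98, -93) = -88
Left (MIN): min(0, 13, -88) = -88
s (MIN): min(-68, 96, -84) = -84
t (MIN): min(4, -71, 74) = -71
u (MIN): min(61, -62, -7, -29) = -62
v (MIN): min(-6, 82) = -6
d (MAX): max(-84, -71, -62, -6) = -6
w (MIN): min(88, 14, 41) = 14
x (MIN): min(5, -94, 53) = -94
y (MIN): min(-70, 74) = -70
e (MAX): max(14, -94, -70) = 14
z (MIN): min(-80, 13, 96) = -80
aa (MIN): min(-36, -71) = -71
f (MAX): max(-80, -71) = -71
ab (MIN): min(-47, 44) = -47
ac (MIN): min(-26, 55) = -26
g (MAX): max(-47, -26) = -26
Mid (MIN): min(-6, 14, -71, -26) = -71
top (MAX): max(-88, -71) = -71

-71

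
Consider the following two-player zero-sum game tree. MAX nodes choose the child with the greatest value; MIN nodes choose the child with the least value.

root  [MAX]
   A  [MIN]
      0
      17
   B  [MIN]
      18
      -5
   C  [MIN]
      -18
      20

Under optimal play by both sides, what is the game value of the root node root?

0

A (MIN): min(0, 17) = 0
B (MIN): min(18, -5) = -5
C (MIN): min(-18, 20) = -18
root (MAX): max(0, -5, -18) = 0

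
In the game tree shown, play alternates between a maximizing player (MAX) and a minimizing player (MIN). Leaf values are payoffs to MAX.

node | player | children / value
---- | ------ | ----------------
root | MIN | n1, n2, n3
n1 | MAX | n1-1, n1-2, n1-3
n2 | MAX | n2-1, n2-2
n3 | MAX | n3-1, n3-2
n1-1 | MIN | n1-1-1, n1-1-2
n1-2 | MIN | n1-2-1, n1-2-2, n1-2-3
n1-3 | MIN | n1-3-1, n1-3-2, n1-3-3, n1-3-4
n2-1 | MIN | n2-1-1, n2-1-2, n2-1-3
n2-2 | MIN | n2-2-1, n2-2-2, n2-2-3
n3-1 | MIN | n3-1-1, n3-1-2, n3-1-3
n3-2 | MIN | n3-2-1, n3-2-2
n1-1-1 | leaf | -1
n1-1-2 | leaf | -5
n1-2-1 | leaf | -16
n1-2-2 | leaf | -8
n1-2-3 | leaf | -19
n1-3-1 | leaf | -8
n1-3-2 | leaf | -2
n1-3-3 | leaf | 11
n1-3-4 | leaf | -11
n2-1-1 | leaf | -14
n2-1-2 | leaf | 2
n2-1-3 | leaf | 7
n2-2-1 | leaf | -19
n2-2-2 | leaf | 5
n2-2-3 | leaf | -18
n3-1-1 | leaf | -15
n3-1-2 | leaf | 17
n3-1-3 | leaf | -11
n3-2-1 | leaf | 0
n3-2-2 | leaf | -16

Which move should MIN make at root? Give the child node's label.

n3

n1-1 (MIN): min(-1, -5) = -5
n1-2 (MIN): min(-16, -8, -19) = -19
n1-3 (MIN): min(-8, -2, 11, -11) = -11
n1 (MAX): max(-5, -19, -11) = -5
n2-1 (MIN): min(-14, 2, 7) = -14
n2-2 (MIN): min(-19, 5, -18) = -19
n2 (MAX): max(-14, -19) = -14
n3-1 (MIN): min(-15, 17, -11) = -15
n3-2 (MIN): min(0, -16) = -16
n3 (MAX): max(-15, -16) = -15
root (MIN): min(-5, -14, -15) = -15
MIN at root wants the lowest of {n1=-5, n2=-14, n3=-15}, so chooses n3.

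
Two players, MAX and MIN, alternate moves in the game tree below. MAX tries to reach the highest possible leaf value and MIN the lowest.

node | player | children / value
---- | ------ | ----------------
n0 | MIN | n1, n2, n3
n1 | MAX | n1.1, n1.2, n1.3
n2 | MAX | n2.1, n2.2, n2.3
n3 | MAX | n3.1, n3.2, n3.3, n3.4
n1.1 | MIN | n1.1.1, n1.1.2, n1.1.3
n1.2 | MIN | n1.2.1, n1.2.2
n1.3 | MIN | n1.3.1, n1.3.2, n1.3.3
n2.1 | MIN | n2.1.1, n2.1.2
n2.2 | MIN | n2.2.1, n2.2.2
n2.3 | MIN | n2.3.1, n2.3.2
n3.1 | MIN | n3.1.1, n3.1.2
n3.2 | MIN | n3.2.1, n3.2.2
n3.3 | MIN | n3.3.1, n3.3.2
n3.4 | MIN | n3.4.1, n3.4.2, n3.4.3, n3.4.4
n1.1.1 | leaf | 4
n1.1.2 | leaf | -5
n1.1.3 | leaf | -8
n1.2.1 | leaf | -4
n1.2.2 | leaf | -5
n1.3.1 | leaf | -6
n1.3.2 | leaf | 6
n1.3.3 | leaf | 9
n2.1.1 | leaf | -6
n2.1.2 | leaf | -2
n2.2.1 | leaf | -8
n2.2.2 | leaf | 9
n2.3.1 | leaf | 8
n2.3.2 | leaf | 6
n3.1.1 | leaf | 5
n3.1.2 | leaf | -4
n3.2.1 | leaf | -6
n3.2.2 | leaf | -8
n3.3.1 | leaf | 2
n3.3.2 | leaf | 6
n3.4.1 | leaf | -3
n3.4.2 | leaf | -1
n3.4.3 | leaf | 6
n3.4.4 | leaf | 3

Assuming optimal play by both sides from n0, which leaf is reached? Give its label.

n1.2.2

n1.1 (MIN): min(4, -5, -8) = -8
n1.2 (MIN): min(-4, -5) = -5
n1.3 (MIN): min(-6, 6, 9) = -6
n1 (MAX): max(-8, -5, -6) = -5
n2.1 (MIN): min(-6, -2) = -6
n2.2 (MIN): min(-8, 9) = -8
n2.3 (MIN): min(8, 6) = 6
n2 (MAX): max(-6, -8, 6) = 6
n3.1 (MIN): min(5, -4) = -4
n3.2 (MIN): min(-6, -8) = -8
n3.3 (MIN): min(2, 6) = 2
n3.4 (MIN): min(-3, -1, 6, 3) = -3
n3 (MAX): max(-4, -8, 2, -3) = 2
n0 (MIN): min(-5, 6, 2) = -5
At n0, MIN picks n1 (lowest: -5).
At n1, MAX picks n1.2 (highest: -5).
At n1.2, MIN picks n1.2.2 (lowest: -5).
Terminal value -5.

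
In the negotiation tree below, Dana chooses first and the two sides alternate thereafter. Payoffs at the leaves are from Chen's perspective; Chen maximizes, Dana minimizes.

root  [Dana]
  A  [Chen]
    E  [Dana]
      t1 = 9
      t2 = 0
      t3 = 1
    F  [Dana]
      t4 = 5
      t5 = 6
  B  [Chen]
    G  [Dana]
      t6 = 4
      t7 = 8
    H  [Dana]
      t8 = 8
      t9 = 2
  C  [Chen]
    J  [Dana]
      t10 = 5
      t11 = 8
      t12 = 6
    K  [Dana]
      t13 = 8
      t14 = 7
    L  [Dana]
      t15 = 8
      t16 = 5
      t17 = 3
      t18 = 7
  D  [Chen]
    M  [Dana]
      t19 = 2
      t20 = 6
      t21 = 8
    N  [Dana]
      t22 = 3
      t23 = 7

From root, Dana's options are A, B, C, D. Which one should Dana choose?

E (Dana): min(9, 0, 1) = 0
F (Dana): min(5, 6) = 5
A (Chen): max(0, 5) = 5
G (Dana): min(4, 8) = 4
H (Dana): min(8, 2) = 2
B (Chen): max(4, 2) = 4
J (Dana): min(5, 8, 6) = 5
K (Dana): min(8, 7) = 7
L (Dana): min(8, 5, 3, 7) = 3
C (Chen): max(5, 7, 3) = 7
M (Dana): min(2, 6, 8) = 2
N (Dana): min(3, 7) = 3
D (Chen): max(2, 3) = 3
root (Dana): min(5, 4, 7, 3) = 3
Dana at root wants the lowest of {A=5, B=4, C=7, D=3}, so chooses D.

D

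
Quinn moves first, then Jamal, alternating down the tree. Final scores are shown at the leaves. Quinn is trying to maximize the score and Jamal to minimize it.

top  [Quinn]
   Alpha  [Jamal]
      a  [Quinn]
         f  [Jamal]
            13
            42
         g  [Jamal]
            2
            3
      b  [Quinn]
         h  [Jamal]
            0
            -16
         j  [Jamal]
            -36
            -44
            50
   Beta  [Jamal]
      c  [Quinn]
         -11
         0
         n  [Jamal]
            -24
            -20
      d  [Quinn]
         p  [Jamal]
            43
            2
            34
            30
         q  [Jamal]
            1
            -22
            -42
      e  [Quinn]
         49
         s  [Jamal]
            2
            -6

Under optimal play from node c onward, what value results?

0

n (Jamal): min(-24, -20) = -24
c (Quinn): max(-11, 0, -24) = 0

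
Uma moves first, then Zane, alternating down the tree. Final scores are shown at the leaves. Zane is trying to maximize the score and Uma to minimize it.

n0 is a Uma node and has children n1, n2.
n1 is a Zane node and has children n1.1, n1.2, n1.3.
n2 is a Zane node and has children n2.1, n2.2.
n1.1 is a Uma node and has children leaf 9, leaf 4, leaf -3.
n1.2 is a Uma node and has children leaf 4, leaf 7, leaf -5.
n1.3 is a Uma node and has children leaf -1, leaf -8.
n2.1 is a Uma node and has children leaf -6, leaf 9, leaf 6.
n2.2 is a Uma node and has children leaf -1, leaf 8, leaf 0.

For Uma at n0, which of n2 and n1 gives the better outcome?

n1

n2.1 (Uma): min(-6, 9, 6) = -6
n2.2 (Uma): min(-1, 8, 0) = -1
n2 (Zane): max(-6, -1) = -1
n1.1 (Uma): min(9, 4, -3) = -3
n1.2 (Uma): min(4, 7, -5) = -5
n1.3 (Uma): min(-1, -8) = -8
n1 (Zane): max(-3, -5, -8) = -3
Uma prefers the lower value; n2=-1, n1=-3. n1 is better since -3 < -1.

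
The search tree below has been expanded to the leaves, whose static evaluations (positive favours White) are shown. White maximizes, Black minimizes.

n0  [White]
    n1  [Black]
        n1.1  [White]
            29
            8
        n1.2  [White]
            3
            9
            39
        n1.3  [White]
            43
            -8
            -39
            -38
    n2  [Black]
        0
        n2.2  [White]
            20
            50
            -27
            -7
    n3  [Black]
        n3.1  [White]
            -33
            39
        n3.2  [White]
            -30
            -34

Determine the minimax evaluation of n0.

n1.1 (White): max(29, 8) = 29
n1.2 (White): max(3, 9, 39) = 39
n1.3 (White): max(43, -8, -39, -38) = 43
n1 (Black): min(29, 39, 43) = 29
n2.2 (White): max(20, 50, -27, -7) = 50
n2 (Black): min(0, 50) = 0
n3.1 (White): max(-33, 39) = 39
n3.2 (White): max(-30, -34) = -30
n3 (Black): min(39, -30) = -30
n0 (White): max(29, 0, -30) = 29

29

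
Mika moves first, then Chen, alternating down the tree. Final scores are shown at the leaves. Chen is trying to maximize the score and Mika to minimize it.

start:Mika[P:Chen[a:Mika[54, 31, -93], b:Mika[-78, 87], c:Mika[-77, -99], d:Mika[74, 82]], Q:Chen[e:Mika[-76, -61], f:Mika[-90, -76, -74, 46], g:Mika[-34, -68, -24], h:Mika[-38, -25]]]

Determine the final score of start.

-38

a (Mika): min(54, 31, -93) = -93
b (Mika): min(-78, 87) = -78
c (Mika): min(-77, -99) = -99
d (Mika): min(74, 82) = 74
P (Chen): max(-93, -78, -99, 74) = 74
e (Mika): min(-76, -61) = -76
f (Mika): min(-90, -76, -74, 46) = -90
g (Mika): min(-34, -68, -24) = -68
h (Mika): min(-38, -25) = -38
Q (Chen): max(-76, -90, -68, -38) = -38
start (Mika): min(74, -38) = -38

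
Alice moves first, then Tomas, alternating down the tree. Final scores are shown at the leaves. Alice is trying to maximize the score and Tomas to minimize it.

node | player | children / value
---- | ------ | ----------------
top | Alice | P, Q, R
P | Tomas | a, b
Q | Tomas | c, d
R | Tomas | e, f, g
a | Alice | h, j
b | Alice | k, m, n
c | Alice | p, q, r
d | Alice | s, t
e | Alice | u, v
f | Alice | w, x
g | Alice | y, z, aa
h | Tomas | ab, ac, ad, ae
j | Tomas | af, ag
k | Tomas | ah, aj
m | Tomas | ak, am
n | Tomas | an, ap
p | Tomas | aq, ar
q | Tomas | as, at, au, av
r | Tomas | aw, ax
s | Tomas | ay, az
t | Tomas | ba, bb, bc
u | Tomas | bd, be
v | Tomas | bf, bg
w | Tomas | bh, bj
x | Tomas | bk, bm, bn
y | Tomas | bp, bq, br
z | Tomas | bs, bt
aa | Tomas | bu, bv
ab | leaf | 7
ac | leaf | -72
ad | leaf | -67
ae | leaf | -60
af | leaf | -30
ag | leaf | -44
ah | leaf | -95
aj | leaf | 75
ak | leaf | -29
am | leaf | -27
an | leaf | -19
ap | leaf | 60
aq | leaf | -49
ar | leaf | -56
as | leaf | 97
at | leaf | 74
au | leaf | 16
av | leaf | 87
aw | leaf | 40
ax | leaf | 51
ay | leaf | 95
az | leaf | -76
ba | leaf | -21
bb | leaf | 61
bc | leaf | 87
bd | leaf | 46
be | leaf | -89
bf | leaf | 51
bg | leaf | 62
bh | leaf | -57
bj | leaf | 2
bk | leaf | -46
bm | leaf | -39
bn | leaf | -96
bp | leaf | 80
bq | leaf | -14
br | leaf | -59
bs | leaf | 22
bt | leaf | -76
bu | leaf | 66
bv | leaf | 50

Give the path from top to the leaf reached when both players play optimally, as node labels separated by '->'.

top -> Q -> d -> t -> ba

h (Tomas): min(7, -72, -67, -60) = -72
j (Tomas): min(-30, -44) = -44
a (Alice): max(-72, -44) = -44
k (Tomas): min(-95, 75) = -95
m (Tomas): min(-29, -27) = -29
n (Tomas): min(-19, 60) = -19
b (Alice): max(-95, -29, -19) = -19
P (Tomas): min(-44, -19) = -44
p (Tomas): min(-49, -56) = -56
q (Tomas): min(97, 74, 16, 87) = 16
r (Tomas): min(40, 51) = 40
c (Alice): max(-56, 16, 40) = 40
s (Tomas): min(95, -76) = -76
t (Tomas): min(-21, 61, 87) = -21
d (Alice): max(-76, -21) = -21
Q (Tomas): min(40, -21) = -21
u (Tomas): min(46, -89) = -89
v (Tomas): min(51, 62) = 51
e (Alice): max(-89, 51) = 51
w (Tomas): min(-57, 2) = -57
x (Tomas): min(-46, -39, -96) = -96
f (Alice): max(-57, -96) = -57
y (Tomas): min(80, -14, -59) = -59
z (Tomas): min(22, -76) = -76
aa (Tomas): min(66, 50) = 50
g (Alice): max(-59, -76, 50) = 50
R (Tomas): min(51, -57, 50) = -57
top (Alice): max(-44, -21, -57) = -21
At top, Alice picks Q (highest: -21).
At Q, Tomas picks d (lowest: -21).
At d, Alice picks t (highest: -21).
At t, Tomas picks ba (lowest: -21).
Terminal value -21.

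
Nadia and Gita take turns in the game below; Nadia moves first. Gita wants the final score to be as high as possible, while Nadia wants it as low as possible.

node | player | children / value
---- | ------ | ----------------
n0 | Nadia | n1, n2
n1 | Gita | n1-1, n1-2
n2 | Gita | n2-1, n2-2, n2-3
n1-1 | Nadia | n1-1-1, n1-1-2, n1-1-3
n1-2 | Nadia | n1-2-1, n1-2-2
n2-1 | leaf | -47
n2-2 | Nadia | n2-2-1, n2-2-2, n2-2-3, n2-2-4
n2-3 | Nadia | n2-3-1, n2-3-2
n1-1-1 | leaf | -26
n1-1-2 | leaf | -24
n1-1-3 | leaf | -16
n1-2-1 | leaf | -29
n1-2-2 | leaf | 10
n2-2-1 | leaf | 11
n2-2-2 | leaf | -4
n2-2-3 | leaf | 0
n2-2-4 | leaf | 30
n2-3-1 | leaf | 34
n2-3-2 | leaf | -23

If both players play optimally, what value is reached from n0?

-26

n1-1 (Nadia): min(-26, -24, -16) = -26
n1-2 (Nadia): min(-29, 10) = -29
n1 (Gita): max(-26, -29) = -26
n2-2 (Nadia): min(11, -4, 0, 30) = -4
n2-3 (Nadia): min(34, -23) = -23
n2 (Gita): max(-47, -4, -23) = -4
n0 (Nadia): min(-26, -4) = -26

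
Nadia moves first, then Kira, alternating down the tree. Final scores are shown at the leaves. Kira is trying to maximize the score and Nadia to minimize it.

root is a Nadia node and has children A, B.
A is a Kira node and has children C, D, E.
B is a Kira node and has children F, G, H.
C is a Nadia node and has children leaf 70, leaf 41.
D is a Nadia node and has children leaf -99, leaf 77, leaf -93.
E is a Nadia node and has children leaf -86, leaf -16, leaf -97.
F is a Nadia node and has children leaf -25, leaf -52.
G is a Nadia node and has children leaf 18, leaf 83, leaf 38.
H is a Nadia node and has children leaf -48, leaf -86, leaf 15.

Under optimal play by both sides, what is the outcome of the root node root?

18

C (Nadia): min(70, 41) = 41
D (Nadia): min(-99, 77, -93) = -99
E (Nadia): min(-86, -16, -97) = -97
A (Kira): max(41, -99, -97) = 41
F (Nadia): min(-25, -52) = -52
G (Nadia): min(18, 83, 38) = 18
H (Nadia): min(-48, -86, 15) = -86
B (Kira): max(-52, 18, -86) = 18
root (Nadia): min(41, 18) = 18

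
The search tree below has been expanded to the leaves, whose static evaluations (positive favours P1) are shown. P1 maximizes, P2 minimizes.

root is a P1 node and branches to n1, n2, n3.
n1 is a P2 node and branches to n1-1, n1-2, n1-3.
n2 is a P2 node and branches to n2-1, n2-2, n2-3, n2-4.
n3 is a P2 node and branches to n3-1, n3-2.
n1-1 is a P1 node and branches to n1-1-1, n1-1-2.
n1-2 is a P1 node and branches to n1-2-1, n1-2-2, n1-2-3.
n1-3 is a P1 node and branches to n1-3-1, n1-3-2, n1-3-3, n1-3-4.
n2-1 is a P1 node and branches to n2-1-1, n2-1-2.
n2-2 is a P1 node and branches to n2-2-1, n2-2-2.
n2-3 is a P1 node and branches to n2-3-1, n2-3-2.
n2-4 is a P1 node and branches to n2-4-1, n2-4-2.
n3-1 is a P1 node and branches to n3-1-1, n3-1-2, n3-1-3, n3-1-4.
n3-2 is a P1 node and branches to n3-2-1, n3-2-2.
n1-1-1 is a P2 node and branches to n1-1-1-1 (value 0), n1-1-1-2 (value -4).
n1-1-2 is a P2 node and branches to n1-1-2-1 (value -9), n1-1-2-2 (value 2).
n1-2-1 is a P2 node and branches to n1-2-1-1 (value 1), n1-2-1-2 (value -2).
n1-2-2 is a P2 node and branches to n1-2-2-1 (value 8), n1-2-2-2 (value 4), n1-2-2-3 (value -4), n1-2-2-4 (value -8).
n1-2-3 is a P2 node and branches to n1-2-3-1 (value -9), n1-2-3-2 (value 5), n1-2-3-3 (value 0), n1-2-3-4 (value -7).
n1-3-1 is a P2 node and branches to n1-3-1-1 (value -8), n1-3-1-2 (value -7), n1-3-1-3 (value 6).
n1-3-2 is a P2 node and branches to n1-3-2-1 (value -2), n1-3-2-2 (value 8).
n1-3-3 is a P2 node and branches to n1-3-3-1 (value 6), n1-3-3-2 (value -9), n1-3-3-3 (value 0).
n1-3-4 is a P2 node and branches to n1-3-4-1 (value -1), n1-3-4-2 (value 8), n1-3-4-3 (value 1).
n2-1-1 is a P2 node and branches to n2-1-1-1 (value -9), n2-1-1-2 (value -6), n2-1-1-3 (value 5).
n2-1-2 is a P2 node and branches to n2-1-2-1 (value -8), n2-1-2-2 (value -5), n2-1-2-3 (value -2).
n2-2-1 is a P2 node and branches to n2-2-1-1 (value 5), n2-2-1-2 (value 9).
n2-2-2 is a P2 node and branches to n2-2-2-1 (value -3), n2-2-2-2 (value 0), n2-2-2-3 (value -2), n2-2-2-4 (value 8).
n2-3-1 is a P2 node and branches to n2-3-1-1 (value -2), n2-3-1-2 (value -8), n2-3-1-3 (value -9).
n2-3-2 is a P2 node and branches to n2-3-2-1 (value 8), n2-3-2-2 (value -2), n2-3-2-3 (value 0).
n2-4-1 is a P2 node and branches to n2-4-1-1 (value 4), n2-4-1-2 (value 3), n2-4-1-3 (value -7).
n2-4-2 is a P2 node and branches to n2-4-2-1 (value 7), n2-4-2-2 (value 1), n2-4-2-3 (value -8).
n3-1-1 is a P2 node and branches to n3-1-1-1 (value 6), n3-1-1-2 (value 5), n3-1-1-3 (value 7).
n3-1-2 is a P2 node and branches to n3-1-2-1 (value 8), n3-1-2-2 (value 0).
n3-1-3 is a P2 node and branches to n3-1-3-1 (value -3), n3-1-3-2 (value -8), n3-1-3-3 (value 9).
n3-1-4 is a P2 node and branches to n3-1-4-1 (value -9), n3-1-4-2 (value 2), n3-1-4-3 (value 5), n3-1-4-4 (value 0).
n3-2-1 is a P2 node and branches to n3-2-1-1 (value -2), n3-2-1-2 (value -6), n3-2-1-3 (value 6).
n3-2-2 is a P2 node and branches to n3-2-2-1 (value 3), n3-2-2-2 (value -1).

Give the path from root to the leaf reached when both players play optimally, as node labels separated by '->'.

root -> n3 -> n3-2 -> n3-2-2 -> n3-2-2-2

n1-1-1 (P2): min(0, -4) = -4
n1-1-2 (P2): min(-9, 2) = -9
n1-1 (P1): max(-4, -9) = -4
n1-2-1 (P2): min(1, -2) = -2
n1-2-2 (P2): min(8, 4, -4, -8) = -8
n1-2-3 (P2): min(-9, 5, 0, -7) = -9
n1-2 (P1): max(-2, -8, -9) = -2
n1-3-1 (P2): min(-8, -7, 6) = -8
n1-3-2 (P2): min(-2, 8) = -2
n1-3-3 (P2): min(6, -9, 0) = -9
n1-3-4 (P2): min(-1, 8, 1) = -1
n1-3 (P1): max(-8, -2, -9, -1) = -1
n1 (P2): min(-4, -2, -1) = -4
n2-1-1 (P2): min(-9, -6, 5) = -9
n2-1-2 (P2): min(-8, -5, -2) = -8
n2-1 (P1): max(-9, -8) = -8
n2-2-1 (P2): min(5, 9) = 5
n2-2-2 (P2): min(-3, 0, -2, 8) = -3
n2-2 (P1): max(5, -3) = 5
n2-3-1 (P2): min(-2, -8, -9) = -9
n2-3-2 (P2): min(8, -2, 0) = -2
n2-3 (P1): max(-9, -2) = -2
n2-4-1 (P2): min(4, 3, -7) = -7
n2-4-2 (P2): min(7, 1, -8) = -8
n2-4 (P1): max(-7, -8) = -7
n2 (P2): min(-8, 5, -2, -7) = -8
n3-1-1 (P2): min(6, 5, 7) = 5
n3-1-2 (P2): min(8, 0) = 0
n3-1-3 (P2): min(-3, -8, 9) = -8
n3-1-4 (P2): min(-9, 2, 5, 0) = -9
n3-1 (P1): max(5, 0, -8, -9) = 5
n3-2-1 (P2): min(-2, -6, 6) = -6
n3-2-2 (P2): min(3, -1) = -1
n3-2 (P1): max(-6, -1) = -1
n3 (P2): min(5, -1) = -1
root (P1): max(-4, -8, -1) = -1
At root, P1 picks n3 (highest: -1).
At n3, P2 picks n3-2 (lowest: -1).
At n3-2, P1 picks n3-2-2 (highest: -1).
At n3-2-2, P2 picks n3-2-2-2 (lowest: -1).
Terminal value -1.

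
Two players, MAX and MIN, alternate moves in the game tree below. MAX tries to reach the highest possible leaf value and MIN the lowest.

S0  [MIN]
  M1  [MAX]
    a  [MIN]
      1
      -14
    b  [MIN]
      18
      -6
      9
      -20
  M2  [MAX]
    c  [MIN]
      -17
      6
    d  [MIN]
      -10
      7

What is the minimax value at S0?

-14

a (MIN): min(1, -14) = -14
b (MIN): min(18, -6, 9, -20) = -20
M1 (MAX): max(-14, -20) = -14
c (MIN): min(-17, 6) = -17
d (MIN): min(-10, 7) = -10
M2 (MAX): max(-17, -10) = -10
S0 (MIN): min(-14, -10) = -14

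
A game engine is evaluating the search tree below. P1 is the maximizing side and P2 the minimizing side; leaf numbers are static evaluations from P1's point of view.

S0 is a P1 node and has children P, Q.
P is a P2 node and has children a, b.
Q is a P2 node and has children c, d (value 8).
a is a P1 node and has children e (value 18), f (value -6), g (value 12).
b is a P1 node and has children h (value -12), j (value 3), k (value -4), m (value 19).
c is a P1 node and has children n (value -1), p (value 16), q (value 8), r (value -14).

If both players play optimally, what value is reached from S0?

18

a (P1): max(18, -6, 12) = 18
b (P1): max(-12, 3, -4, 19) = 19
P (P2): min(18, 19) = 18
c (P1): max(-1, 16, 8, -14) = 16
Q (P2): min(16, 8) = 8
S0 (P1): max(18, 8) = 18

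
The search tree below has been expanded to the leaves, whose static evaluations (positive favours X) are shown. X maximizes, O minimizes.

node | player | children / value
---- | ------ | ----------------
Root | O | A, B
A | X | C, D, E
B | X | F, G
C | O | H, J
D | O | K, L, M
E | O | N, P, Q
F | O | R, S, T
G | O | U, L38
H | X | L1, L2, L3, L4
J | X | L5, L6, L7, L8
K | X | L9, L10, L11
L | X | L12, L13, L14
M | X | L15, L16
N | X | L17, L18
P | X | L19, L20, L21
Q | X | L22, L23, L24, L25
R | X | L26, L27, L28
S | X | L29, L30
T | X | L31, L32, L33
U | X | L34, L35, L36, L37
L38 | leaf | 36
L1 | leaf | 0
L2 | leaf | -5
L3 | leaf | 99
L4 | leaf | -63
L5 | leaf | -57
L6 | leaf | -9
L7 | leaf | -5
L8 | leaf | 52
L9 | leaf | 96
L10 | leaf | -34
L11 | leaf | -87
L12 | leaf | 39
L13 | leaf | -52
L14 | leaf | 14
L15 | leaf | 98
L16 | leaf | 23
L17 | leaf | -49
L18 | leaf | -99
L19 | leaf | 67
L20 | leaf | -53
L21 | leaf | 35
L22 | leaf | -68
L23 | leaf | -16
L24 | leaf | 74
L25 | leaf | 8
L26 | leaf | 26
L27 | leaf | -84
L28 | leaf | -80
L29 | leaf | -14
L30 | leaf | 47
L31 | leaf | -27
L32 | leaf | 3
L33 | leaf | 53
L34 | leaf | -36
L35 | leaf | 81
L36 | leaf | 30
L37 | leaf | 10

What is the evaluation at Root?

36

H (X): max(0, -5, 99, -63) = 99
J (X): max(-57, -9, -5, 52) = 52
C (O): min(99, 52) = 52
K (X): max(96, -34, -87) = 96
L (X): max(39, -52, 14) = 39
M (X): max(98, 23) = 98
D (O): min(96, 39, 98) = 39
N (X): max(-49, -99) = -49
P (X): max(67, -53, 35) = 67
Q (X): max(-68, -16, 74, 8) = 74
E (O): min(-49, 67, 74) = -49
A (X): max(52, 39, -49) = 52
R (X): max(26, -84, -80) = 26
S (X): max(-14, 47) = 47
T (X): max(-27, 3, 53) = 53
F (O): min(26, 47, 53) = 26
U (X): max(-36, 81, 30, 10) = 81
G (O): min(81, 36) = 36
B (X): max(26, 36) = 36
Root (O): min(52, 36) = 36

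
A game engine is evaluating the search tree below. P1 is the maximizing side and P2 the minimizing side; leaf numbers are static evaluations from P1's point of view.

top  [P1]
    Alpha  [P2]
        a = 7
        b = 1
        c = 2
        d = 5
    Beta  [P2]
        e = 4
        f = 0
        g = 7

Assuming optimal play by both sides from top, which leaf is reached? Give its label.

Alpha (P2): min(7, 1, 2, 5) = 1
Beta (P2): min(4, 0, 7) = 0
top (P1): max(1, 0) = 1
At top, P1 picks Alpha (highest: 1).
At Alpha, P2 picks b (lowest: 1).
Terminal value 1.

b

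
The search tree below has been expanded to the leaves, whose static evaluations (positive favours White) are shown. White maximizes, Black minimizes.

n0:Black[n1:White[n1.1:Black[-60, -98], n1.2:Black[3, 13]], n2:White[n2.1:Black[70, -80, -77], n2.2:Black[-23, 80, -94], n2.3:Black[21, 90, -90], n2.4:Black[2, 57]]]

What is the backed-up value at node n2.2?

-94

n2.2 (Black): min(-23, 80, -94) = -94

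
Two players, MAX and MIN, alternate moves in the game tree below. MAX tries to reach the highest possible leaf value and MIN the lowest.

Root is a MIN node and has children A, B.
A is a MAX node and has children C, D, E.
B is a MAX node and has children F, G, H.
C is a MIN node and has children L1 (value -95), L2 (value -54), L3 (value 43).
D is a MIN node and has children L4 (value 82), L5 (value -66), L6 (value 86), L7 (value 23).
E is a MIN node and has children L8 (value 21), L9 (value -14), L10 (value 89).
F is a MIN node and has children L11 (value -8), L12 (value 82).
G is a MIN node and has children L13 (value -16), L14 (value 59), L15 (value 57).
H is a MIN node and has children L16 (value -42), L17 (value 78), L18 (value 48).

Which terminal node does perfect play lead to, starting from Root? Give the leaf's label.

L9

C (MIN): min(-95, -54, 43) = -95
D (MIN): min(82, -66, 86, 23) = -66
E (MIN): min(21, -14, 89) = -14
A (MAX): max(-95, -66, -14) = -14
F (MIN): min(-8, 82) = -8
G (MIN): min(-16, 59, 57) = -16
H (MIN): min(-42, 78, 48) = -42
B (MAX): max(-8, -16, -42) = -8
Root (MIN): min(-14, -8) = -14
At Root, MIN picks A (lowest: -14).
At A, MAX picks E (highest: -14).
At E, MIN picks L9 (lowest: -14).
Terminal value -14.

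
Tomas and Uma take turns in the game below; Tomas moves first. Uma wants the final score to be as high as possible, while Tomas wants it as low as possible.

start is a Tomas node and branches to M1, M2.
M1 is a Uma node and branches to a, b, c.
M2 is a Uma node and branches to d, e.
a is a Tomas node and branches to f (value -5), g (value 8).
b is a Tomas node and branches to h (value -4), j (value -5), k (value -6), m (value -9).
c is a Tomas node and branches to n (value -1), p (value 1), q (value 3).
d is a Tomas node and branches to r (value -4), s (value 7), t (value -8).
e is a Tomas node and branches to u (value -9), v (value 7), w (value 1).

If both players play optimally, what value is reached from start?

a (Tomas): min(-5, 8) = -5
b (Tomas): min(-4, -5, -6, -9) = -9
c (Tomas): min(-1, 1, 3) = -1
M1 (Uma): max(-5, -9, -1) = -1
d (Tomas): min(-4, 7, -8) = -8
e (Tomas): min(-9, 7, 1) = -9
M2 (Uma): max(-8, -9) = -8
start (Tomas): min(-1, -8) = -8

-8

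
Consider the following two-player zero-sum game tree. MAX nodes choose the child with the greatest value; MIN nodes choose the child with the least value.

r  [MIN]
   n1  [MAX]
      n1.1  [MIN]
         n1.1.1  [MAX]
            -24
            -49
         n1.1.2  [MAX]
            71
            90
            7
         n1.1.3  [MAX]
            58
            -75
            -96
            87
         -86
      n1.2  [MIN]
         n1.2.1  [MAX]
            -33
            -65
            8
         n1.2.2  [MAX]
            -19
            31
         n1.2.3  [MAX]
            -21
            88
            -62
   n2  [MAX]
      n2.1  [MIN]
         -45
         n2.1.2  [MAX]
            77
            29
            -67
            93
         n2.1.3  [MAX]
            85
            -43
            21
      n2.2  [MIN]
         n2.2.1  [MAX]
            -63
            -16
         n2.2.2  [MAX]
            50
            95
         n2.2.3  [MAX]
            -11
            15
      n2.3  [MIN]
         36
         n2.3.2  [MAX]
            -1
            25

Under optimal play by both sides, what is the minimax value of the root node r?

8

n1.1.1 (MAX): max(-24, -49) = -24
n1.1.2 (MAX): max(71, 90, 7) = 90
n1.1.3 (MAX): max(58, -75, -96, 87) = 87
n1.1 (MIN): min(-24, 90, 87, -86) = -86
n1.2.1 (MAX): max(-33, -65, 8) = 8
n1.2.2 (MAX): max(-19, 31) = 31
n1.2.3 (MAX): max(-21, 88, -62) = 88
n1.2 (MIN): min(8, 31, 88) = 8
n1 (MAX): max(-86, 8) = 8
n2.1.2 (MAX): max(77, 29, -67, 93) = 93
n2.1.3 (MAX): max(85, -43, 21) = 85
n2.1 (MIN): min(-45, 93, 85) = -45
n2.2.1 (MAX): max(-63, -16) = -16
n2.2.2 (MAX): max(50, 95) = 95
n2.2.3 (MAX): max(-11, 15) = 15
n2.2 (MIN): min(-16, 95, 15) = -16
n2.3.2 (MAX): max(-1, 25) = 25
n2.3 (MIN): min(36, 25) = 25
n2 (MAX): max(-45, -16, 25) = 25
r (MIN): min(8, 25) = 8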